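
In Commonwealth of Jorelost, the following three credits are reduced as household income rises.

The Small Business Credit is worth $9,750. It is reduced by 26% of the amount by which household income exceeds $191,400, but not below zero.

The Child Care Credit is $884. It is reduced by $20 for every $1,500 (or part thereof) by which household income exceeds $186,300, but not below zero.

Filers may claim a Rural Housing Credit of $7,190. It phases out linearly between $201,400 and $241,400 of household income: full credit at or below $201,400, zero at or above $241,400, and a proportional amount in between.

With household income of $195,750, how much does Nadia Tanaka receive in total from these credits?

Small Business Credit: 26% of the $4,350 excess over $191,400 is $1,131; credit = $9,750 − $1,131 = $8,619.
Child Care Credit: income exceeds $186,300 by $9,450, which is 7 full-or-partial $1,500 increments; reduction = 7 × $20 = $140, leaving $744.
Rural Housing Credit: $195,750 is at or below the $201,400 threshold, so the full $7,190 applies.
Total: $8,619 + $744 + $7,190 = $16,553.

$16,553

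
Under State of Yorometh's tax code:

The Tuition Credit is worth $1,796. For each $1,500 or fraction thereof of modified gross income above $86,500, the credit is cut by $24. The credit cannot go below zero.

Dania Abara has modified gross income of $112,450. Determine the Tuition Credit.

$1,364

Tuition Credit: income exceeds $86,500 by $25,950, which is 18 full-or-partial $1,500 increments; reduction = 18 × $24 = $432, leaving $1,364.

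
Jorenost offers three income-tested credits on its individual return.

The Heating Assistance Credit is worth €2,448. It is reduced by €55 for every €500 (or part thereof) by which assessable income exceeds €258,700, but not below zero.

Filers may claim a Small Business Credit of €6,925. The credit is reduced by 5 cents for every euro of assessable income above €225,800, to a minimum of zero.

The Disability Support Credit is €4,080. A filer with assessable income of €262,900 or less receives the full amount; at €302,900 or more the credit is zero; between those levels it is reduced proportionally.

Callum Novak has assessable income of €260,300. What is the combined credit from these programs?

€11,508

Heating Assistance Credit: income exceeds €258,700 by €1,600, which is 4 full-or-partial €500 increments; reduction = 4 × €55 = €220, leaving €2,228.
Small Business Credit: 5% of the €34,500 excess over €225,800 is €1,725; credit = €6,925 − €1,725 = €5,200.
Disability Support Credit: €260,300 is at or below the €262,900 threshold, so the full €4,080 applies.
Total: €2,228 + €5,200 + €4,080 = €11,508.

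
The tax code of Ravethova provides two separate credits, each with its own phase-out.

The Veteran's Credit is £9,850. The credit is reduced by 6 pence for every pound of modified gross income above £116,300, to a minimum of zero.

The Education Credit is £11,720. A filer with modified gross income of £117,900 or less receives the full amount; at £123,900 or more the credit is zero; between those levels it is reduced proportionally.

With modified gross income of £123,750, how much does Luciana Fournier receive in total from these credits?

£9,696

Veteran's Credit: 6% of the £7,450 excess over £116,300 is £447; credit = £9,850 − £447 = £9,403.
Education Credit: £123,750 is £5,850 into a £6,000 phase-out range, leaving 150/6,000 of the credit: £11,720 × 150/6,000 = £293.
Total: £9,403 + £293 = £9,696.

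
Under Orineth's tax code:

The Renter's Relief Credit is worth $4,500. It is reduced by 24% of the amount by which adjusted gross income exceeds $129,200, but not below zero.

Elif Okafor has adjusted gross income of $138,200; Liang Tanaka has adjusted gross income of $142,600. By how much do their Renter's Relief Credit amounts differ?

$1,056

Elif ($138,200): Renter's Relief Credit: 24% of the $9,000 excess over $129,200 is $2,160; credit = $4,500 − $2,160 = $2,340.
Liang ($142,600): Renter's Relief Credit: 24% of the $13,400 excess over $129,200 is $3,216; credit = $4,500 − $3,216 = $1,284.
Difference: |$2,340 − $1,284| = $1,056.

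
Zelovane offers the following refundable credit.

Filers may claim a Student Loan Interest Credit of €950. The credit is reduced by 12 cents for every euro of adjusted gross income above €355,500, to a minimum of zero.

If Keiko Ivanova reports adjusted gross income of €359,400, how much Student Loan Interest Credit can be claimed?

Student Loan Interest Credit: 12% of the €3,900 excess over €355,500 is €468; credit = €950 − €468 = €482.

€482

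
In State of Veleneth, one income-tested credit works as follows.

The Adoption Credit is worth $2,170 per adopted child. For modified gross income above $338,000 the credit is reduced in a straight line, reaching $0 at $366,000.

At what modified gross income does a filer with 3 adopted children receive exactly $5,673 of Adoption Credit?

$341,600

Full credit = 3 × $2,170 = $6,510.
$5,673 is 5,673/6,510 of the full $6,510, so 837/6,510 of the $28,000 range has been used: income = $338,000 + $28,000 × 837/6,510 = $341,600.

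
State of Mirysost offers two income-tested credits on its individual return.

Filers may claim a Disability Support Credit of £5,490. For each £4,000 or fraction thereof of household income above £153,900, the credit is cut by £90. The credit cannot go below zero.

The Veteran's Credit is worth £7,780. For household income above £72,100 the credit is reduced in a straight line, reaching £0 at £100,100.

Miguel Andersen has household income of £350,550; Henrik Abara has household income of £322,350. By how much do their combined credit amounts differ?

£630

Miguel (£350,550): Disability Support Credit: income exceeds £153,900 by £196,650, which is 50 full-or-partial £4,000 increments; reduction = 50 × £90 = £4,500, leaving £990. Veteran's Credit: £350,550 is at or above £100,100, so the credit is £0. total £990 + £0 = £990
Henrik (£322,350): Disability Support Credit: income exceeds £153,900 by £168,450, which is 43 full-or-partial £4,000 increments; reduction = 43 × £90 = £3,870, leaving £1,620. Veteran's Credit: £322,350 is at or above £100,100, so the credit is £0. total £1,620 + £0 = £1,620
Difference: |£990 − £1,620| = £630.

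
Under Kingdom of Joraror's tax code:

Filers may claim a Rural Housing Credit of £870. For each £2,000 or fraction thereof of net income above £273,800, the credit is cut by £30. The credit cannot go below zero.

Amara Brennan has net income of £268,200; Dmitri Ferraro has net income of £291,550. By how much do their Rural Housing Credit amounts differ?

Amara (£268,200): Rural Housing Credit: £268,200 is at or below the £273,800 threshold, so the full £870 applies.
Dmitri (£291,550): Rural Housing Credit: income exceeds £273,800 by £17,750, which is 9 full-or-partial £2,000 increments; reduction = 9 × £30 = £270, leaving £600.
Difference: |£870 − £600| = £270.

£270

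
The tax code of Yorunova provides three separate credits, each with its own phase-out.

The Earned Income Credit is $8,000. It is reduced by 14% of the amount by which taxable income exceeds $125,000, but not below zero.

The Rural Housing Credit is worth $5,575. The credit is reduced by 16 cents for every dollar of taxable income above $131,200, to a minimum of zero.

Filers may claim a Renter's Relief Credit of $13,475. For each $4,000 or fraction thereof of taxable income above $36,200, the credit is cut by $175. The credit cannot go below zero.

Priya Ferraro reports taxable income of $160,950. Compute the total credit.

Earned Income Credit: 14% of the $35,950 excess over $125,000 is $5,033; credit = $8,000 − $5,033 = $2,967.
Rural Housing Credit: 16% of the $29,750 excess over $131,200 is $4,760; credit = $5,575 − $4,760 = $815.
Renter's Relief Credit: income exceeds $36,200 by $124,750, which is 32 full-or-partial $4,000 increments; reduction = 32 × $175 = $5,600, leaving $7,875.
Total: $2,967 + $815 + $7,875 = $11,657.

$11,657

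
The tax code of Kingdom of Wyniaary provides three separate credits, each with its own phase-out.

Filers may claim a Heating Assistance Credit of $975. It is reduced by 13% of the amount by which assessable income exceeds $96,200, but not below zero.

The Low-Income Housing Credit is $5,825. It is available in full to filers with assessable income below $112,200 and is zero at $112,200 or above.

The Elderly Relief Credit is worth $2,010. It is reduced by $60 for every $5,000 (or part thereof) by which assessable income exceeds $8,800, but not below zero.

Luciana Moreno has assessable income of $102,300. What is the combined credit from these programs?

$6,877

Heating Assistance Credit: 13% of the $6,100 excess over $96,200 is $793; credit = $975 − $793 = $182.
Low-Income Housing Credit: $102,300 is below the $112,200 cutoff, so the full $5,825 applies.
Elderly Relief Credit: income exceeds $8,800 by $93,500, which is 19 full-or-partial $5,000 increments; reduction = 19 × $60 = $1,140, leaving $870.
Total: $182 + $5,825 + $870 = $6,877.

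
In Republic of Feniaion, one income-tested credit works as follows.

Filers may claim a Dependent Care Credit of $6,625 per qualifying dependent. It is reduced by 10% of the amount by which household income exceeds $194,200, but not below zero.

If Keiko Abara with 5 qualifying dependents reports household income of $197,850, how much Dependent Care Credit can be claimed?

$32,760

Dependent Care Credit: base = 5 × $6,625 = $33,125. 10% of the $3,650 excess over $194,200 is $365; credit = $33,125 − $365 = $32,760.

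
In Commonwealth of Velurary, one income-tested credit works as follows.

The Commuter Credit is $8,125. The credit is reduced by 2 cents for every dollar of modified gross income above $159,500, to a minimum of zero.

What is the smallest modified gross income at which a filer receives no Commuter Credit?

The credit falls by 2% of each dollar above $159,500, so it reaches zero when the excess is $8,125 / 2% = $406,250: income = $159,500 + $406,250 = $565,750.

$565,750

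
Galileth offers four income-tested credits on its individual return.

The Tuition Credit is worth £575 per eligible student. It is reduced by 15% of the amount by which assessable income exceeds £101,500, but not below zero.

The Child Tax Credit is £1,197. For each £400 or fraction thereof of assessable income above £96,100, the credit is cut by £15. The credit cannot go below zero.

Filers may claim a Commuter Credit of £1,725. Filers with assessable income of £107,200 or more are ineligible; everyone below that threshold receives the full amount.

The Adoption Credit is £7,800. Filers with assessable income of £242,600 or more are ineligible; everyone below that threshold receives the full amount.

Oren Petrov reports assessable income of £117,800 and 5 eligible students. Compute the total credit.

£8,602

Tuition Credit: base = 5 × £575 = £2,875. 15% of the £16,300 excess over £101,500 is £2,445; credit = £2,875 − £2,445 = £430.
Child Tax Credit: income exceeds £96,100 by £21,700, which is 55 full-or-partial £400 increments; reduction = 55 × £15 = £825, leaving £372.
Commuter Credit: £117,800 meets or exceeds the £107,200 cutoff, so the credit is £0.
Adoption Credit: £117,800 is below the £242,600 cutoff, so the full £7,800 applies.
Total: £430 + £372 + £0 + £7,800 = £8,602.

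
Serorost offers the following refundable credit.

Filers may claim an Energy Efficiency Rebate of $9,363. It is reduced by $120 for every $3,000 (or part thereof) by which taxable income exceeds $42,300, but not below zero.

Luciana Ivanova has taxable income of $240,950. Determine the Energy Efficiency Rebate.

$1,323

Energy Efficiency Rebate: income exceeds $42,300 by $198,650, which is 67 full-or-partial $3,000 increments; reduction = 67 × $120 = $8,040, leaving $1,323.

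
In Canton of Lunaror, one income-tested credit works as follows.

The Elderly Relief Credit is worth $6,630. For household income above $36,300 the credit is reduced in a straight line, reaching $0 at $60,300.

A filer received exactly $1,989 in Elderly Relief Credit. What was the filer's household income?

$53,100

$1,989 is 1,989/6,630 of the full $6,630, so 4,641/6,630 of the $24,000 range has been used: income = $36,300 + $24,000 × 4,641/6,630 = $53,100.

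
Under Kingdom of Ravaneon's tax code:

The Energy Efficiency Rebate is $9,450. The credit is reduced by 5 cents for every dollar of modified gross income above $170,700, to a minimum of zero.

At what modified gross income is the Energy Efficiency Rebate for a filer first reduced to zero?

$359,700

The credit falls by 5% of each dollar above $170,700, so it reaches zero when the excess is $9,450 / 5% = $189,000: income = $170,700 + $189,000 = $359,700.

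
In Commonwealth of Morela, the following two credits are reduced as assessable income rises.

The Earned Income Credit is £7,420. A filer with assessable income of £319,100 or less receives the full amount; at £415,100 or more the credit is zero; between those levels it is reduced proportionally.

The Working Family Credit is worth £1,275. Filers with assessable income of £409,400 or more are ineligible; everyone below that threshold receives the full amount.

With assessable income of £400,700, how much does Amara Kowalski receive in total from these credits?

Earned Income Credit: £400,700 is £81,600 into a £96,000 phase-out range, leaving 14,400/96,000 of the credit: £7,420 × 14,400/96,000 = £1,113.
Working Family Credit: £400,700 is below the £409,400 cutoff, so the full £1,275 applies.
Total: £1,113 + £1,275 = £2,388.

£2,388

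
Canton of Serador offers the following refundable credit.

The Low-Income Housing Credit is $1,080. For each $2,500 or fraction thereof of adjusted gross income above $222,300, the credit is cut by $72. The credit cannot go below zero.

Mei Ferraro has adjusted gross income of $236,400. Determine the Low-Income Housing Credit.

Low-Income Housing Credit: income exceeds $222,300 by $14,100, which is 6 full-or-partial $2,500 increments; reduction = 6 × $72 = $432, leaving $648.

$648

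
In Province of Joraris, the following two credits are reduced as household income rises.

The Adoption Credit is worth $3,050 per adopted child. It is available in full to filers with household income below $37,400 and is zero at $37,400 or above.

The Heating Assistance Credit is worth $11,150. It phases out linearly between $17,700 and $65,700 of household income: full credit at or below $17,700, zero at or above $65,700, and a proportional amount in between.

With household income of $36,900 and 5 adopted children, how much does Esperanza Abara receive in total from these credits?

$21,940

Adoption Credit: base = 5 × $3,050 = $15,250. $36,900 is below the $37,400 cutoff, so the full $15,250 applies.
Heating Assistance Credit: $36,900 is $19,200 into a $48,000 phase-out range, leaving 28,800/48,000 of the credit: $11,150 × 28,800/48,000 = $6,690.
Total: $15,250 + $6,690 = $21,940.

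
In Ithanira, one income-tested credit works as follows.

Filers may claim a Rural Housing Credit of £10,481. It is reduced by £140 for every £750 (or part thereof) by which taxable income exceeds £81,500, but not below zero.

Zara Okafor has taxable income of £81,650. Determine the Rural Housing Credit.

£10,341

Rural Housing Credit: income exceeds £81,500 by £150, which is 1 full-or-partial £750 increment; reduction = 1 × £140 = £140, leaving £10,341.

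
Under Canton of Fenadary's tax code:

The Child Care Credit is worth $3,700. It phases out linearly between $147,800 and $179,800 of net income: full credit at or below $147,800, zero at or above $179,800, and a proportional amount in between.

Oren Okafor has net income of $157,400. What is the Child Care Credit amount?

$2,590

Child Care Credit: $157,400 is $9,600 into a $32,000 phase-out range, leaving 22,400/32,000 of the credit: $3,700 × 22,400/32,000 = $2,590.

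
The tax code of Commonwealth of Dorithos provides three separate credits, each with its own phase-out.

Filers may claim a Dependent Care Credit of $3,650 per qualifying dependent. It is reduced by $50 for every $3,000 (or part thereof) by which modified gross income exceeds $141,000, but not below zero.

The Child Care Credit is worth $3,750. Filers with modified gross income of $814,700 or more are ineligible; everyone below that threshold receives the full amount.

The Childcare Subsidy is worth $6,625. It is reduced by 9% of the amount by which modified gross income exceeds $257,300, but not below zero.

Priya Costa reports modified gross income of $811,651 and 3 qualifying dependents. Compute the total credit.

$3,750

Dependent Care Credit: base = 3 × $3,650 = $10,950. income exceeds $141,000 by $670,651 → 224 increments × $50 = $11,200 ≥ base, so the credit is $0.
Child Care Credit: $811,651 is below the $814,700 cutoff, so the full $3,750 applies.
Childcare Subsidy: 9% of the $554,351 excess over $257,300 is $49,891.59 ≥ base, so the credit is $0.
Total: $0 + $3,750 + $0 = $3,750.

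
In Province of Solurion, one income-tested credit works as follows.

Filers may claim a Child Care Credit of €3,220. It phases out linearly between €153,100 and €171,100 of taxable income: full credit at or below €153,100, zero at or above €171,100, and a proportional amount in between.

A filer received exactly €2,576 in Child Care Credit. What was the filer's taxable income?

€2,576 is 2,576/3,220 of the full €3,220, so 644/3,220 of the €18,000 range has been used: income = €153,100 + €18,000 × 644/3,220 = €156,700.

€156,700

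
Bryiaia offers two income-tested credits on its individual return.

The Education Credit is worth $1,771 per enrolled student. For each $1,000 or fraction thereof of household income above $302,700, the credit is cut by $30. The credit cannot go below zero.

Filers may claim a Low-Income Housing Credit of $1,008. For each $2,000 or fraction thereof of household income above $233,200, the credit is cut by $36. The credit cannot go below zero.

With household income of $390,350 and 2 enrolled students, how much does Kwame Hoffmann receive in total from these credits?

Education Credit: base = 2 × $1,771 = $3,542. income exceeds $302,700 by $87,650, which is 88 full-or-partial $1,000 increments; reduction = 88 × $30 = $2,640, leaving $902.
Low-Income Housing Credit: income exceeds $233,200 by $157,150 → 79 increments × $36 = $2,844 ≥ base, so the credit is $0.
Total: $902 + $0 = $902.

$902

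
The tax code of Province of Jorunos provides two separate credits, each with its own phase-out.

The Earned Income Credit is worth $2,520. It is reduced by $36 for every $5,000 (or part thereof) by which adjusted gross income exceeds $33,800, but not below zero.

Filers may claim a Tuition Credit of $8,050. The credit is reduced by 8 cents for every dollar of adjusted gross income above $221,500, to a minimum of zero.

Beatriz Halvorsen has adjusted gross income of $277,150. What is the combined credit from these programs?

$4,354

Earned Income Credit: income exceeds $33,800 by $243,350, which is 49 full-or-partial $5,000 increments; reduction = 49 × $36 = $1,764, leaving $756.
Tuition Credit: 8% of the $55,650 excess over $221,500 is $4,452; credit = $8,050 − $4,452 = $3,598.
Total: $756 + $3,598 = $4,354.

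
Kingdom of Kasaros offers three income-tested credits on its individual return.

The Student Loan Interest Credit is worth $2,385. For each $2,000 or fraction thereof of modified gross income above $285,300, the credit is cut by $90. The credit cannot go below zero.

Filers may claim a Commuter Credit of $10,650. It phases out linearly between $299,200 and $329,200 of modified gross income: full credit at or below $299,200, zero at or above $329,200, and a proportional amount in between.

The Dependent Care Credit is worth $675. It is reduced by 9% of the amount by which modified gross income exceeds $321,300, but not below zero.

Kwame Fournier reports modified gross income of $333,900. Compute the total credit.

Student Loan Interest Credit: income exceeds $285,300 by $48,600, which is 25 full-or-partial $2,000 increments; reduction = 25 × $90 = $2,250, leaving $135.
Commuter Credit: $333,900 is at or above $329,200, so the credit is $0.
Dependent Care Credit: 9% of the $12,600 excess over $321,300 is $1,134 ≥ base, so the credit is $0.
Total: $135 + $0 + $0 = $135.

$135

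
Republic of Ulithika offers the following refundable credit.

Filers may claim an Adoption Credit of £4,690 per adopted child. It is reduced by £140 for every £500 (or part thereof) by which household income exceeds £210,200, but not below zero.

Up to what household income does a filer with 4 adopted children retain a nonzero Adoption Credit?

Full credit = 4 × £4,690 = £18,760.
After 133 increments the reduction is 133 × £140 = £18,620, leaving £140; one more increment wipes it out. Increment 133 ends at excess 133 × £500 = £66,500, so the highest qualifying income is £210,200 + £66,500 = £276,700.

£276,700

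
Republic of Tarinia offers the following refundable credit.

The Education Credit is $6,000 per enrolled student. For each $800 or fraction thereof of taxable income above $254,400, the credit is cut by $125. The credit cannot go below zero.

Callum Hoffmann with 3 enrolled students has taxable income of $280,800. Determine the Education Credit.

Education Credit: base = 3 × $6,000 = $18,000. income exceeds $254,400 by $26,400, which is 33 full-or-partial $800 increments; reduction = 33 × $125 = $4,125, leaving $13,875.

$13,875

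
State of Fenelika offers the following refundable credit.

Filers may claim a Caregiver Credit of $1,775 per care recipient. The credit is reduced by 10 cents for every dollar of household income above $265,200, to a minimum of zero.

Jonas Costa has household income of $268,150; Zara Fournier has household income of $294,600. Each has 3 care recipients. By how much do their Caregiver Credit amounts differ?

$2,645

Jonas ($268,150): Caregiver Credit: base = 3 × $1,775 = $5,325. 10% of the $2,950 excess over $265,200 is $295; credit = $5,325 − $295 = $5,030.
Zara ($294,600): Caregiver Credit: base = 3 × $1,775 = $5,325. 10% of the $29,400 excess over $265,200 is $2,940; credit = $5,325 − $2,940 = $2,385.
Difference: |$5,030 − $2,385| = $2,645.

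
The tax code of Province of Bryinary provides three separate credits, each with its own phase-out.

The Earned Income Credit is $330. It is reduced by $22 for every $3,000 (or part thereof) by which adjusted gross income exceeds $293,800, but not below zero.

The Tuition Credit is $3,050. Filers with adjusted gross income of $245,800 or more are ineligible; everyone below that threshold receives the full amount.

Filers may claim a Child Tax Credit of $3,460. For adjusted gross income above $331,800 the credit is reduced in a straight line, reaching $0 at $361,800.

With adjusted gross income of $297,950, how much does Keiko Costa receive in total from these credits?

$3,746

Earned Income Credit: income exceeds $293,800 by $4,150, which is 2 full-or-partial $3,000 increments; reduction = 2 × $22 = $44, leaving $286.
Tuition Credit: $297,950 meets or exceeds the $245,800 cutoff, so the credit is $0.
Child Tax Credit: $297,950 is at or below the $331,800 threshold, so the full $3,460 applies.
Total: $286 + $0 + $3,460 = $3,746.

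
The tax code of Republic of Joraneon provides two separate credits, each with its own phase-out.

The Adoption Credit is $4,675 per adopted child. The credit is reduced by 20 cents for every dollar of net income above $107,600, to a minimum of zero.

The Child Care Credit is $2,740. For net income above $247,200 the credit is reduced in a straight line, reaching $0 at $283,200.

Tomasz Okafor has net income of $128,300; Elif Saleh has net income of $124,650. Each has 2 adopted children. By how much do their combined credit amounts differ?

Tomasz ($128,300): Adoption Credit: base = 2 × $4,675 = $9,350. 20% of the $20,700 excess over $107,600 is $4,140; credit = $9,350 − $4,140 = $5,210. Child Care Credit: $128,300 is at or below the $247,200 threshold, so the full $2,740 applies. total $5,210 + $2,740 = $7,950
Elif ($124,650): Adoption Credit: base = 2 × $4,675 = $9,350. 20% of the $17,050 excess over $107,600 is $3,410; credit = $9,350 − $3,410 = $5,940. Child Care Credit: $124,650 is at or below the $247,200 threshold, so the full $2,740 applies. total $5,940 + $2,740 = $8,680
Difference: |$7,950 − $8,680| = $730.

$730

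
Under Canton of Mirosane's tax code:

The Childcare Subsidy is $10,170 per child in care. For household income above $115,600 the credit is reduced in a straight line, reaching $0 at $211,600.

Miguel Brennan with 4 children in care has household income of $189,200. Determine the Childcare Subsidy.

$9,492

Childcare Subsidy: base = 4 × $10,170 = $40,680. $189,200 is $73,600 into a $96,000 phase-out range, leaving 22,400/96,000 of the credit: $40,680 × 22,400/96,000 = $9,492.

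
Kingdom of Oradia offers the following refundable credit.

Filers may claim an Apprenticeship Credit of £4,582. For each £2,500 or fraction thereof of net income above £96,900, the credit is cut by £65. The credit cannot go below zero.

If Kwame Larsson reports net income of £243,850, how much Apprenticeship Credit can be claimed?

Apprenticeship Credit: income exceeds £96,900 by £146,950, which is 59 full-or-partial £2,500 increments; reduction = 59 × £65 = £3,835, leaving £747.

£747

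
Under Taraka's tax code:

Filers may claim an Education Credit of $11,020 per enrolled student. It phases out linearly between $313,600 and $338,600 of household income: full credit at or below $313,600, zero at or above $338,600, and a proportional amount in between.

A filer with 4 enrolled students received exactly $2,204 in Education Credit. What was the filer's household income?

$337,350

Full credit = 4 × $11,020 = $44,080.
$2,204 is 2,204/44,080 of the full $44,080, so 41,876/44,080 of the $25,000 range has been used: income = $313,600 + $25,000 × 41,876/44,080 = $337,350.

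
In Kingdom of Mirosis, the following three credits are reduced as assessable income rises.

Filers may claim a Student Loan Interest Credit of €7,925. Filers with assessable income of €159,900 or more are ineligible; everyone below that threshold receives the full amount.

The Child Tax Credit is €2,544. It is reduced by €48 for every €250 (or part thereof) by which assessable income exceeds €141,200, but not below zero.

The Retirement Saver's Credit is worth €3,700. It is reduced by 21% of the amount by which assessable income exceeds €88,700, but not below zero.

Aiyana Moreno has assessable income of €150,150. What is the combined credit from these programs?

€8,741

Student Loan Interest Credit: €150,150 is below the €159,900 cutoff, so the full €7,925 applies.
Child Tax Credit: income exceeds €141,200 by €8,950, which is 36 full-or-partial €250 increments; reduction = 36 × €48 = €1,728, leaving €816.
Retirement Saver's Credit: 21% of the €61,450 excess over €88,700 is €12,904.50 ≥ base, so the credit is €0.
Total: €7,925 + €816 + €0 = €8,741.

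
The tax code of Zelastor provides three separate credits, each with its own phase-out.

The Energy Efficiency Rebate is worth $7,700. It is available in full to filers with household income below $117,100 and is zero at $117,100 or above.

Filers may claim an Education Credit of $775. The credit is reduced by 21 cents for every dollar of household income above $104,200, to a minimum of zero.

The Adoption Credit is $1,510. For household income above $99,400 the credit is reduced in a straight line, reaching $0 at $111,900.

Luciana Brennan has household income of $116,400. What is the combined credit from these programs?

Energy Efficiency Rebate: $116,400 is below the $117,100 cutoff, so the full $7,700 applies.
Education Credit: 21% of the $12,200 excess over $104,200 is $2,562 ≥ base, so the credit is $0.
Adoption Credit: $116,400 is at or above $111,900, so the credit is $0.
Total: $7,700 + $0 + $0 = $7,700.

$7,700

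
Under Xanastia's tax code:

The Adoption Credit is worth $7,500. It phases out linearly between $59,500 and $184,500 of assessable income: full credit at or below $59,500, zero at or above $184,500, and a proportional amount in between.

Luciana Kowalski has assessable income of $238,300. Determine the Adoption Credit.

Adoption Credit: $238,300 is at or above $184,500, so the credit is $0.

$0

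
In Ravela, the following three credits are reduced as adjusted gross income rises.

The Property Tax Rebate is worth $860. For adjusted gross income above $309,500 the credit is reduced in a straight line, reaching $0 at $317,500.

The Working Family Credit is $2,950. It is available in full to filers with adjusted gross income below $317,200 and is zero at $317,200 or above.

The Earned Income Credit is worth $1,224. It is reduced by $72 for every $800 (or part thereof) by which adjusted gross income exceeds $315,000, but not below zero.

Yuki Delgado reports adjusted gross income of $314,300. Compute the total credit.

Property Tax Rebate: $314,300 is $4,800 into a $8,000 phase-out range, leaving 3,200/8,000 of the credit: $860 × 3,200/8,000 = $344.
Working Family Credit: $314,300 is below the $317,200 cutoff, so the full $2,950 applies.
Earned Income Credit: $314,300 is at or below the $315,000 threshold, so the full $1,224 applies.
Total: $344 + $2,950 + $1,224 = $4,518.

$4,518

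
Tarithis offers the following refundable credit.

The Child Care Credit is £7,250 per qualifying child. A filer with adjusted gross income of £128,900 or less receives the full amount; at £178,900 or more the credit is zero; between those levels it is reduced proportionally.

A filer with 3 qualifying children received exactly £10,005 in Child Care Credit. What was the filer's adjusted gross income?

£155,900

Full credit = 3 × £7,250 = £21,750.
£10,005 is 10,005/21,750 of the full £21,750, so 11,745/21,750 of the £50,000 range has been used: income = £128,900 + £50,000 × 11,745/21,750 = £155,900.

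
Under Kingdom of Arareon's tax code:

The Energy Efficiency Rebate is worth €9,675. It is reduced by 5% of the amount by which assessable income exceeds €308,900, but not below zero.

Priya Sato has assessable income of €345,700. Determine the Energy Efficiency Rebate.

Energy Efficiency Rebate: 5% of the €36,800 excess over €308,900 is €1,840; credit = €9,675 − €1,840 = €7,835.

€7,835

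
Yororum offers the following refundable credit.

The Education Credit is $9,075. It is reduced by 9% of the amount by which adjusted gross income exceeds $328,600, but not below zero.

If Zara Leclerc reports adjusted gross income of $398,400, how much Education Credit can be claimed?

Education Credit: 9% of the $69,800 excess over $328,600 is $6,282; credit = $9,075 − $6,282 = $2,793.

$2,793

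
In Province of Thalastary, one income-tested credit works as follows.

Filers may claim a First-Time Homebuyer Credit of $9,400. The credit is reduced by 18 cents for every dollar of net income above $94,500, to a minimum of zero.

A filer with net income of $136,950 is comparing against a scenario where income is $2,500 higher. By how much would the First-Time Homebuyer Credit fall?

At $136,950 — 18% of the $42,450 excess over $94,500 is $7,641; credit = $9,400 − $7,641 = $1,759.
At $139,450 — 18% of the $44,950 excess over $94,500 is $8,091; credit = $9,400 − $8,091 = $1,309.
Lost: $1,759 − $1,309 = $450.

$450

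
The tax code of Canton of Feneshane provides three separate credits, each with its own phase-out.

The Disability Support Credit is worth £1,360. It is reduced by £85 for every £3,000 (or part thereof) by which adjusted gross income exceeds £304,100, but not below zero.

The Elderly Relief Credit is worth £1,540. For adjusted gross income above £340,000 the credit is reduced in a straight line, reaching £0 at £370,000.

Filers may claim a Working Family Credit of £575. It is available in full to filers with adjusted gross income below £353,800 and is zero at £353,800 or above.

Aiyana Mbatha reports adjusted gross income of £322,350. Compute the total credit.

Disability Support Credit: income exceeds £304,100 by £18,250, which is 7 full-or-partial £3,000 increments; reduction = 7 × £85 = £595, leaving £765.
Elderly Relief Credit: £322,350 is at or below the £340,000 threshold, so the full £1,540 applies.
Working Family Credit: £322,350 is below the £353,800 cutoff, so the full £575 applies.
Total: £765 + £1,540 + £575 = £2,880.

£2,880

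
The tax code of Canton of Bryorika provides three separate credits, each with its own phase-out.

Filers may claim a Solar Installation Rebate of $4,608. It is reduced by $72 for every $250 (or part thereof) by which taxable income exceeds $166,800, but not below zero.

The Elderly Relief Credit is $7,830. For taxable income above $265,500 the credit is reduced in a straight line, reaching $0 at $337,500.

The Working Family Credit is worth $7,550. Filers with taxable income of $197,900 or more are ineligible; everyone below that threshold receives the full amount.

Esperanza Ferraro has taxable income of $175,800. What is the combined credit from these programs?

Solar Installation Rebate: income exceeds $166,800 by $9,000, which is 36 full-or-partial $250 increments; reduction = 36 × $72 = $2,592, leaving $2,016.
Elderly Relief Credit: $175,800 is at or below the $265,500 threshold, so the full $7,830 applies.
Working Family Credit: $175,800 is below the $197,900 cutoff, so the full $7,550 applies.
Total: $2,016 + $7,830 + $7,550 = $17,396.

$17,396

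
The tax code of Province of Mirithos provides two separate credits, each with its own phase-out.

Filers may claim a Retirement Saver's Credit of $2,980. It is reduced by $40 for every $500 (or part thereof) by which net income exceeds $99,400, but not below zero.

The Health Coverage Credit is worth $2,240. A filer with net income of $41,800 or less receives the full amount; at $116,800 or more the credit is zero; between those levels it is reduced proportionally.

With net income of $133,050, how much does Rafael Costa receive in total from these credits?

$260

Retirement Saver's Credit: income exceeds $99,400 by $33,650, which is 68 full-or-partial $500 increments; reduction = 68 × $40 = $2,720, leaving $260.
Health Coverage Credit: $133,050 is at or above $116,800, so the credit is $0.
Total: $260 + $0 = $260.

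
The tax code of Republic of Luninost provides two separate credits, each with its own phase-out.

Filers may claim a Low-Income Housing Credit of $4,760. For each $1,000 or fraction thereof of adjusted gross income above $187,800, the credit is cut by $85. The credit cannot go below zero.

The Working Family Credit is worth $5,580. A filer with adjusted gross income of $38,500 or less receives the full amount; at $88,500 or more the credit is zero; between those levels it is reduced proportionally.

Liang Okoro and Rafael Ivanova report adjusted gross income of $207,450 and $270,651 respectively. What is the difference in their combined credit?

Liang ($207,450): Low-Income Housing Credit: income exceeds $187,800 by $19,650, which is 20 full-or-partial $1,000 increments; reduction = 20 × $85 = $1,700, leaving $3,060. Working Family Credit: $207,450 is at or above $88,500, so the credit is $0. total $3,060 + $0 = $3,060
Rafael ($270,651): Low-Income Housing Credit: income exceeds $187,800 by $82,851 → 83 increments × $85 = $7,055 ≥ base, so the credit is $0. Working Family Credit: $270,651 is at or above $88,500, so the credit is $0. total $0 + $0 = $0
Difference: |$3,060 − $0| = $3,060.

$3,060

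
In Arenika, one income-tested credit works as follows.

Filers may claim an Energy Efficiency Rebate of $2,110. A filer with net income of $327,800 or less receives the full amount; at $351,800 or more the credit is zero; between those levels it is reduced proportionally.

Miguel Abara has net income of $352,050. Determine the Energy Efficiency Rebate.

$0

Energy Efficiency Rebate: $352,050 is at or above $351,800, so the credit is $0.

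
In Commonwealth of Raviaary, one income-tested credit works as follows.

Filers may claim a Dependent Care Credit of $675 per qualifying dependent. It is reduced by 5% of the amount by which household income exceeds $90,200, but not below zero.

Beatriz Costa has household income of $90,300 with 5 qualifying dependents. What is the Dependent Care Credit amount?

$3,370

Dependent Care Credit: base = 5 × $675 = $3,375. 5% of the $100 excess over $90,200 is $5; credit = $3,375 − $5 = $3,370.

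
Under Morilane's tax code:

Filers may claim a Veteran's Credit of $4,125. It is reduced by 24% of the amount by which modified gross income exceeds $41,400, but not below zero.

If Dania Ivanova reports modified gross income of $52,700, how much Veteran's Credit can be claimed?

$1,413

Veteran's Credit: 24% of the $11,300 excess over $41,400 is $2,712; credit = $4,125 − $2,712 = $1,413.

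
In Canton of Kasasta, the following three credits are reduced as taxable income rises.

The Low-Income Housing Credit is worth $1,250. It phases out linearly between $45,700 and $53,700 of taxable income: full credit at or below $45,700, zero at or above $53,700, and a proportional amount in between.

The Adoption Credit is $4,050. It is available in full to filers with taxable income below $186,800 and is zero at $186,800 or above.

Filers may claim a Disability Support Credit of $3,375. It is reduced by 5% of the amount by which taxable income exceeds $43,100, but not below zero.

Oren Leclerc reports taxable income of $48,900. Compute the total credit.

$7,885

Low-Income Housing Credit: $48,900 is $3,200 into a $8,000 phase-out range, leaving 4,800/8,000 of the credit: $1,250 × 4,800/8,000 = $750.
Adoption Credit: $48,900 is below the $186,800 cutoff, so the full $4,050 applies.
Disability Support Credit: 5% of the $5,800 excess over $43,100 is $290; credit = $3,375 − $290 = $3,085.
Total: $750 + $4,050 + $3,085 = $7,885.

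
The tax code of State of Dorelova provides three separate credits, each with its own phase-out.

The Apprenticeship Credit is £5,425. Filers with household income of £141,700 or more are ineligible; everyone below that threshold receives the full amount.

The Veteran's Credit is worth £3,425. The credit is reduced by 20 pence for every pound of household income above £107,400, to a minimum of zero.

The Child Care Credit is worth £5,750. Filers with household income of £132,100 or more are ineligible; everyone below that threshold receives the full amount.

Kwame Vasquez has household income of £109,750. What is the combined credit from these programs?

£14,130

Apprenticeship Credit: £109,750 is below the £141,700 cutoff, so the full £5,425 applies.
Veteran's Credit: 20% of the £2,350 excess over £107,400 is £470; credit = £3,425 − £470 = £2,955.
Child Care Credit: £109,750 is below the £132,100 cutoff, so the full £5,750 applies.
Total: £5,425 + £2,955 + £5,750 = £14,130.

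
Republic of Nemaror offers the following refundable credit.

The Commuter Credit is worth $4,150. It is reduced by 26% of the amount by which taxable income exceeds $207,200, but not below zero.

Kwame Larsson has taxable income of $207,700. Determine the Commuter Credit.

$4,020

Commuter Credit: 26% of the $500 excess over $207,200 is $130; credit = $4,150 − $130 = $4,020.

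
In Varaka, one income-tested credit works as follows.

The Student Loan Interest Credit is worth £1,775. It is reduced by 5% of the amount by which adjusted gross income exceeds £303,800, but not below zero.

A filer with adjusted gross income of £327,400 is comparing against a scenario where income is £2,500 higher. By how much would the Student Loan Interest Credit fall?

At £327,400 — 5% of the £23,600 excess over £303,800 is £1,180; credit = £1,775 − £1,180 = £595.
At £329,900 — 5% of the £26,100 excess over £303,800 is £1,305; credit = £1,775 − £1,305 = £470.
Lost: £595 − £470 = £125.

£125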